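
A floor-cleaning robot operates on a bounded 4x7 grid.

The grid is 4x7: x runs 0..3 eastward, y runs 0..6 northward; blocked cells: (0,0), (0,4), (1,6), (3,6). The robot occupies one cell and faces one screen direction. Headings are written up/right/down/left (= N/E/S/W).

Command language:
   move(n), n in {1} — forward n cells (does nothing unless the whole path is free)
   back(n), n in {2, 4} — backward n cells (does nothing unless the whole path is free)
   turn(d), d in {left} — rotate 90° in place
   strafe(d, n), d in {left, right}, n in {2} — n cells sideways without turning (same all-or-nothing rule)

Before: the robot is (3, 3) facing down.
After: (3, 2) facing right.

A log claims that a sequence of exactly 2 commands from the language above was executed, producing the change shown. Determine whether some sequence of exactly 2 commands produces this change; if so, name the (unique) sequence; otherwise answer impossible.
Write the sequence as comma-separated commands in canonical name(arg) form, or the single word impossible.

key: cell and facing (now E) both changed — the 2 commands mix motion and turning
begin: (3, 3) facing down
t=1 move(1) ⇒ (3, 2) facing down
t=2 turn(left) ⇒ (3, 2) facing right
all 36 alternatives checked — unique.

move(1), turn(left)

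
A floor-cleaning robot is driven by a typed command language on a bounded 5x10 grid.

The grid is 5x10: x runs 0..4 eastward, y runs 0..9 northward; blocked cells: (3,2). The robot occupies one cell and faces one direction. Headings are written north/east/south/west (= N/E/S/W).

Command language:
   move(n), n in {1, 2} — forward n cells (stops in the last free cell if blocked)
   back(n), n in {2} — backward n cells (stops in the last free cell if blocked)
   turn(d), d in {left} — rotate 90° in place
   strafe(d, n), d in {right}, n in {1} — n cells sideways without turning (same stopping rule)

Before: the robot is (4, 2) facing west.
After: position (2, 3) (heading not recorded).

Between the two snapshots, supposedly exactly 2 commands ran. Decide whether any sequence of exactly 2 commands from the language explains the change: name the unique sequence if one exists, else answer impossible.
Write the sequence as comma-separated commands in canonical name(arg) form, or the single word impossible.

strafe(right, 1), move(2)

key: order matters: swapping strafe(right, 1) and move(2) lands elsewhere
initial: (4, 2) facing west
1. strafe(right, 1) → (4, 3) facing west
2. move(2) → (2, 3) facing west
no rival 2-sequence matches.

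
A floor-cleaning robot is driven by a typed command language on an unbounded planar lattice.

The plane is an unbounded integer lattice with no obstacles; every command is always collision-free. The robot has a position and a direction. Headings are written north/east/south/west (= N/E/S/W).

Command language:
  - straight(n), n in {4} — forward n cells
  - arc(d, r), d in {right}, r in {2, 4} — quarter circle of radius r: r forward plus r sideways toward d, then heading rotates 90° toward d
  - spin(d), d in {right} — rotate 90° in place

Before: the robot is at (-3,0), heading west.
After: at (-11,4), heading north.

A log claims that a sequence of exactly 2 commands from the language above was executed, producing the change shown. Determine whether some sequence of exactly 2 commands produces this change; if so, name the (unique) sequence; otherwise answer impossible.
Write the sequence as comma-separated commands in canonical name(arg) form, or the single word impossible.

key: running arc(right, 4) before straight(4) would end elsewhere — order is forced
initial: at (-3,0), heading west
[1] after straight(4): at (-7,0), heading west
[2] after arc(right, 4): at (-11,4), heading north
all 16 alternatives checked — unique.

straight(4), arc(right, 4)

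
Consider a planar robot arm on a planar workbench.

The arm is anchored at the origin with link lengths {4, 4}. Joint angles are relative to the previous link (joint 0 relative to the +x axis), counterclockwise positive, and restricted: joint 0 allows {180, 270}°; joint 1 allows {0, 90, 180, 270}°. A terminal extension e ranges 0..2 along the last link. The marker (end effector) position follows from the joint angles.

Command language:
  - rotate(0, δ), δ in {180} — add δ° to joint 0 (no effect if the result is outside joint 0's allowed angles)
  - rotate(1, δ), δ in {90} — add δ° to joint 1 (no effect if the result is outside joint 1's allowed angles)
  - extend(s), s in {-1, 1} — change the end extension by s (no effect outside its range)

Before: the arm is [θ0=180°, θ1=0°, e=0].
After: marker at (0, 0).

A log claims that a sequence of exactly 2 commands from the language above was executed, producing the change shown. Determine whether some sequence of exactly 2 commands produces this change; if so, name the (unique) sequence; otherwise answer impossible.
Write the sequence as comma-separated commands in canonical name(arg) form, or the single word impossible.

rotate(1, 90), rotate(1, 90)

from: [θ0=180°, θ1=0°, e=0]
1. rotate(1, 90) → [θ0=180°, θ1=90°, e=0]
2. rotate(1, 90) → [θ0=180°, θ1=180°, e=0]
uniquely the one of 16 2-step routes that fits.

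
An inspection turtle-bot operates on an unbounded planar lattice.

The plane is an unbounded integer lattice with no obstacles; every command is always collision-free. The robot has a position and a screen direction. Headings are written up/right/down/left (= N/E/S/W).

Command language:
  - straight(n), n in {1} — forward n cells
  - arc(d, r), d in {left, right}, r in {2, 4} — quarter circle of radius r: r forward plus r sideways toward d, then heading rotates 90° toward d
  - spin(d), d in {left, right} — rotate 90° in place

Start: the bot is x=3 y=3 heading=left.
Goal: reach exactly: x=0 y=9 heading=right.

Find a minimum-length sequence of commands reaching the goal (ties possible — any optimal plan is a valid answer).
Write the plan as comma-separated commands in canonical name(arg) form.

from: x=3 y=3 heading=left
step 1 (straight(1)): x=2 y=3 heading=left
step 2 (arc(right, 4)): x=-2 y=7 heading=up
step 3 (arc(right, 2)): x=0 y=9 heading=right
nothing shorter than 3 reaches the goal.

straight(1), arc(right, 4), arc(right, 2)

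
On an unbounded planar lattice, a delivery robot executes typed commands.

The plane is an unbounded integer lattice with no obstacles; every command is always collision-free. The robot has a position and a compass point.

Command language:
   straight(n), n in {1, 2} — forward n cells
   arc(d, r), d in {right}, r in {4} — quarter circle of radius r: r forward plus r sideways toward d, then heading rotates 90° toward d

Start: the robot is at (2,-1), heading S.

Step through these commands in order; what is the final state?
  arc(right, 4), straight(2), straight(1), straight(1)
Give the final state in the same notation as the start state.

at (-6,-5), heading W

t0: at (2,-1), heading S
[1] after arc(right, 4): at (-2,-5), heading W
[2] after straight(2): at (-4,-5), heading W
[3] after straight(1): at (-5,-5), heading W
[4] after straight(1): at (-6,-5), heading W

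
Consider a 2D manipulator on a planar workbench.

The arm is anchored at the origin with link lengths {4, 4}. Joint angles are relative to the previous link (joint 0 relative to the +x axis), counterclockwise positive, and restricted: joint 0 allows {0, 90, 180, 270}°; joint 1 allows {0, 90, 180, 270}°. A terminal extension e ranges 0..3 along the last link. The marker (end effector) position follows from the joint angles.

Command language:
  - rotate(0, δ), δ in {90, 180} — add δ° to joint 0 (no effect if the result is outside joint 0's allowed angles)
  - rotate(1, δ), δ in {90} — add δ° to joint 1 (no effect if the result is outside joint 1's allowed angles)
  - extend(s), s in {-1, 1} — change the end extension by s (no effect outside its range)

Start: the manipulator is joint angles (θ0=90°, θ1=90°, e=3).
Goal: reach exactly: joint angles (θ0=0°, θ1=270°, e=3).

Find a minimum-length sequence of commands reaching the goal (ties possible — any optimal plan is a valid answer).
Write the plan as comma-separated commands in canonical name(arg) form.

start: joint angles (θ0=90°, θ1=90°, e=3)
t=1 rotate(0, 90) ⇒ joint angles (θ0=180°, θ1=90°, e=3)
t=2 rotate(1, 90) ⇒ joint angles (θ0=180°, θ1=180°, e=3)
t=3 rotate(1, 90) ⇒ joint angles (θ0=180°, θ1=270°, e=3)
t=4 rotate(0, 180) ⇒ joint angles (θ0=0°, θ1=270°, e=3)
shorter routes all fall short; 4 is best.

rotate(0, 90), rotate(1, 90), rotate(1, 90), rotate(0, 180)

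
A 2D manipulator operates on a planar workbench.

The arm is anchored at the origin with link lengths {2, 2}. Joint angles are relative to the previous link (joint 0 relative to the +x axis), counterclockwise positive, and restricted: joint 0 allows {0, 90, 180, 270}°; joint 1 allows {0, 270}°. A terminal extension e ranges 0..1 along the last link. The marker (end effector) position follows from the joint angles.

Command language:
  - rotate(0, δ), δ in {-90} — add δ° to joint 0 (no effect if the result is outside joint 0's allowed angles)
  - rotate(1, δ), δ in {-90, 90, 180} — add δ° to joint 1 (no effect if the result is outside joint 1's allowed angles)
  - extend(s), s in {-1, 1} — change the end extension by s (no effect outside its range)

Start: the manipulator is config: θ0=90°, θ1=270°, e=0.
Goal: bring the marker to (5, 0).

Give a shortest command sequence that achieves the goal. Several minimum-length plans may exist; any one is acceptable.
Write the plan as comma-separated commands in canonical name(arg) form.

from: config: θ0=90°, θ1=270°, e=0
[1] after extend(1): config: θ0=90°, θ1=270°, e=1
[2] after rotate(1, 90): config: θ0=90°, θ1=0°, e=1
[3] after rotate(0, -90): config: θ0=0°, θ1=0°, e=1
shorter routes all fall short; 3 is best.

extend(1), rotate(1, 90), rotate(0, -90)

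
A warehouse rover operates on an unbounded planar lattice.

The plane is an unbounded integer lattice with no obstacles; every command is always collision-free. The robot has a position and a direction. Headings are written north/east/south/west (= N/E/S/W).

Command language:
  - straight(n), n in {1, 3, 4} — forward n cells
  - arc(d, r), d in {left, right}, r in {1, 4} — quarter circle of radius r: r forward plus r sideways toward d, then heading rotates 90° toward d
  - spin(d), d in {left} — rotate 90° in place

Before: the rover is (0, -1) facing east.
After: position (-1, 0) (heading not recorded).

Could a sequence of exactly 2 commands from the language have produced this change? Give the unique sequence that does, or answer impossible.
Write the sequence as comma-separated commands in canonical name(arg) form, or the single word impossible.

spin(left), arc(left, 1)

key: running arc(left, 1) before spin(left) would end elsewhere — order is forced
from: (0, -1) facing east
step 1 (spin(left)): (0, -1) facing north
step 2 (arc(left, 1)): (-1, 0) facing west
no other 2-command option fits: unique.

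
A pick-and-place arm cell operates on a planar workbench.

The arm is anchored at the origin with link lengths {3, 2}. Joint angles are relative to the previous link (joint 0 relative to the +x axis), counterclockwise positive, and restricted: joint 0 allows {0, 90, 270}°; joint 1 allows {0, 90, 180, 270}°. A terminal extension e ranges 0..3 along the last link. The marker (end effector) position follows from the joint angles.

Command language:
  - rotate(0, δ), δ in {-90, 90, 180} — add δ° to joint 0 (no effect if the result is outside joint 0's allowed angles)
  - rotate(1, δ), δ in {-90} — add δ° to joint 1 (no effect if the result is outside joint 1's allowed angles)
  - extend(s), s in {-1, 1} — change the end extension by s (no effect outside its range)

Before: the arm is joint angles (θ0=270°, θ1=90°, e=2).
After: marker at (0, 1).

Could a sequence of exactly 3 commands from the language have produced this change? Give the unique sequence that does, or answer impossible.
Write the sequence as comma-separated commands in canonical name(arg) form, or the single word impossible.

rotate(1, -90), rotate(1, -90), rotate(1, -90)

initial: joint angles (θ0=270°, θ1=90°, e=2)
[1] after rotate(1, -90): joint angles (θ0=270°, θ1=0°, e=2)
[2] after rotate(1, -90): joint angles (θ0=270°, θ1=270°, e=2)
[3] after rotate(1, -90): joint angles (θ0=270°, θ1=180°, e=2)
no other 3-command option fits: unique.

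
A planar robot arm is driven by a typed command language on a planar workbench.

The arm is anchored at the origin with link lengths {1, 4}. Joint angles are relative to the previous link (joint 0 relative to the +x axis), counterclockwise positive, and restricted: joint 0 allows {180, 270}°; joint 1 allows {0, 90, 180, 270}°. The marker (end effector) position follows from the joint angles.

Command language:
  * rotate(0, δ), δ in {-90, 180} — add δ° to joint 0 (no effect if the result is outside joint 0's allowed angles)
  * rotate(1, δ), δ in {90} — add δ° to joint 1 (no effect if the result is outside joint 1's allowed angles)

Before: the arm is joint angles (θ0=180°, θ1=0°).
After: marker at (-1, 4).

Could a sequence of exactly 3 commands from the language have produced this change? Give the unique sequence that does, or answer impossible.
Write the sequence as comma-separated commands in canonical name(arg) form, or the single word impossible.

rotate(1, 90), rotate(1, 90), rotate(1, 90)

t0: joint angles (θ0=180°, θ1=0°)
step 1 (rotate(1, 90)): joint angles (θ0=180°, θ1=90°)
step 2 (rotate(1, 90)): joint angles (θ0=180°, θ1=180°)
step 3 (rotate(1, 90)): joint angles (θ0=180°, θ1=270°)
no other 3-command option fits: unique.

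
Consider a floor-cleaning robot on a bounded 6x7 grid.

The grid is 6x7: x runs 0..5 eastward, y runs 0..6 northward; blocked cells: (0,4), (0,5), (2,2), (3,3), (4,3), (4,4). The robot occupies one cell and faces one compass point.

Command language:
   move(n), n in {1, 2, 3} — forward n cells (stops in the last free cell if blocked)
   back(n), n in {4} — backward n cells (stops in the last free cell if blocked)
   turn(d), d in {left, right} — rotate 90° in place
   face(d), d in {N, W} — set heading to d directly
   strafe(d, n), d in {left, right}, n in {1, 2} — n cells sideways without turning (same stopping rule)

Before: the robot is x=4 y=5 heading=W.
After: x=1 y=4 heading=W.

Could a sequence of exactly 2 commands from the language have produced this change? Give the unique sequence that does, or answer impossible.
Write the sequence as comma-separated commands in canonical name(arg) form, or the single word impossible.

move(3), strafe(left, 1)

key: running strafe(left, 1) before move(3) would end elsewhere — order is forced
from: x=4 y=5 heading=W
[1] after move(3): x=1 y=5 heading=W
[2] after strafe(left, 1): x=1 y=4 heading=W
uniquely the one of 144 2-step routes that fits.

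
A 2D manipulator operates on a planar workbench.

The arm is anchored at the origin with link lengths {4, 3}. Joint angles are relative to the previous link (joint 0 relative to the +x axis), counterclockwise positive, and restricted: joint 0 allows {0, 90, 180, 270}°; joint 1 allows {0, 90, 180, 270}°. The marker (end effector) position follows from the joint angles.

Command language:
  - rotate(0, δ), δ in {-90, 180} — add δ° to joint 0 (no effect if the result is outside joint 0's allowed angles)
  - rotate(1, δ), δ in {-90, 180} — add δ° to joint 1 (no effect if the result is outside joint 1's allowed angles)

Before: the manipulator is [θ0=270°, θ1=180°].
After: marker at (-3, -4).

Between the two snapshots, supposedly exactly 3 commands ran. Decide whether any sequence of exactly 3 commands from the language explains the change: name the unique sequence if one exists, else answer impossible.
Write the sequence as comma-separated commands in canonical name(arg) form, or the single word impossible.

initial: [θ0=270°, θ1=180°]
1. rotate(1, -90) → [θ0=270°, θ1=90°]
2. rotate(1, -90) → [θ0=270°, θ1=0°]
3. rotate(1, -90) → [θ0=270°, θ1=270°]
uniquely the one of 64 3-step routes that fits.

rotate(1, -90), rotate(1, -90), rotate(1, -90)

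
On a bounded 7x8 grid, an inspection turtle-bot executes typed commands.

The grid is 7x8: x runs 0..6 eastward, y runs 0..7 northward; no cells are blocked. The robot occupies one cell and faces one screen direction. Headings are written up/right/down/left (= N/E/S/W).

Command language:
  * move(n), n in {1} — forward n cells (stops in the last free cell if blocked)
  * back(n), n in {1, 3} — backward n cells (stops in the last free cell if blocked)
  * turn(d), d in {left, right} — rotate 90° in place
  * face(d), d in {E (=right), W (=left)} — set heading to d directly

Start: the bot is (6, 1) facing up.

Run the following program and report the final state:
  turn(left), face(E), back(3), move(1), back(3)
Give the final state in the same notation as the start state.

t0: (6, 1) facing up
[1] after turn(left): (6, 1) facing left
[2] after face(E): (6, 1) facing right
[3] after back(3): (3, 1) facing right
[4] after move(1): (4, 1) facing right
[5] after back(3): (1, 1) facing right

(1, 1) facing right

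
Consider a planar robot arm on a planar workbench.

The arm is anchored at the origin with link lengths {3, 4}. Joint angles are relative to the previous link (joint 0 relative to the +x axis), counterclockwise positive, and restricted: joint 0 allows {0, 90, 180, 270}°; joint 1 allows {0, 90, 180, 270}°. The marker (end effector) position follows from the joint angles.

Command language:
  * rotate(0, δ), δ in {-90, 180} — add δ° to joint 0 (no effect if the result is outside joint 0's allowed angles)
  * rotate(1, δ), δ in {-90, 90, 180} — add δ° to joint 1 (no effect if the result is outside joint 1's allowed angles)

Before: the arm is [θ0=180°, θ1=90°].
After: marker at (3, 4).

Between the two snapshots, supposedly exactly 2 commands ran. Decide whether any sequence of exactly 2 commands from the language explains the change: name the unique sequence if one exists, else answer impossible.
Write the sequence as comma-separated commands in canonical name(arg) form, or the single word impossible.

rotate(0, -90), rotate(0, -90)

initial: [θ0=180°, θ1=90°]
step 1 (rotate(0, -90)): [θ0=90°, θ1=90°]
step 2 (rotate(0, -90)): [θ0=0°, θ1=90°]
no other 2-command option fits: unique.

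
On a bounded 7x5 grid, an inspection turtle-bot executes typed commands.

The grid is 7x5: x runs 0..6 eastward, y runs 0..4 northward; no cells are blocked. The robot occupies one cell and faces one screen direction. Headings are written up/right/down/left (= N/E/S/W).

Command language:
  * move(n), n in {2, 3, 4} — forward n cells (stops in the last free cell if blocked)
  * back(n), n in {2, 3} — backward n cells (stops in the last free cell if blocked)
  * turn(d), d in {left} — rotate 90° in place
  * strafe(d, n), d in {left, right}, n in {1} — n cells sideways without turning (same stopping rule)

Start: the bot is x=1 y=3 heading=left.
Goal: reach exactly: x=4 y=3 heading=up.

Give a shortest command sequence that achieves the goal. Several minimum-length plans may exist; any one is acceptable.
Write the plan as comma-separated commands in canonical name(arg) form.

initial: x=1 y=3 heading=left
1. back(3) → x=4 y=3 heading=left
2. turn(left) → x=4 y=3 heading=down
3. turn(left) → x=4 y=3 heading=right
4. turn(left) → x=4 y=3 heading=up
minimal: 4 command(s), checked below 4.

back(3), turn(left), turn(left), turn(left)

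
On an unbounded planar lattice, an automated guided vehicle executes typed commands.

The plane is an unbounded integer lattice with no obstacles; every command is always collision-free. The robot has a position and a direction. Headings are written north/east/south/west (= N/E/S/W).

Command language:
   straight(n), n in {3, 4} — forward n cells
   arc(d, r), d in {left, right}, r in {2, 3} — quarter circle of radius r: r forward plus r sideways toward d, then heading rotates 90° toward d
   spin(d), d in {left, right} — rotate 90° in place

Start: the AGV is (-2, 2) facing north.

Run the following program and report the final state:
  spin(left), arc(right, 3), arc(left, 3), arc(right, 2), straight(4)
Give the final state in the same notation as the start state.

initial: (-2, 2) facing north
1. spin(left) → (-2, 2) facing west
2. arc(right, 3) → (-5, 5) facing north
3. arc(left, 3) → (-8, 8) facing west
4. arc(right, 2) → (-10, 10) facing north
5. straight(4) → (-10, 14) facing north

(-10, 14) facing north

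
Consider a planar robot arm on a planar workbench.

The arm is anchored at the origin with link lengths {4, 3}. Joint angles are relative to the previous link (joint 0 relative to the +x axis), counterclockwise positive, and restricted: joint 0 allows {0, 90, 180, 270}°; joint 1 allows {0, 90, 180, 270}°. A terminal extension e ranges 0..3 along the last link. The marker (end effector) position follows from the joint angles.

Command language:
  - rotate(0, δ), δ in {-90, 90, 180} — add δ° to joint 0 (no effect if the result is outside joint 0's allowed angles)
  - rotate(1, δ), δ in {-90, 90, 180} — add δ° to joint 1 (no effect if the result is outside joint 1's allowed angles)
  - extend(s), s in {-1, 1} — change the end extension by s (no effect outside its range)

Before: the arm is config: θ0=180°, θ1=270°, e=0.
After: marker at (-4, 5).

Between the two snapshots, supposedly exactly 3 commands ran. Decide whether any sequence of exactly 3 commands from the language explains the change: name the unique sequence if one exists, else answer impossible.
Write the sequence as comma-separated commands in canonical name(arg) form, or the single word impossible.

extend(-1), extend(1), extend(1)

key: running extend(1) before extend(-1) would end elsewhere — order is forced
initial: config: θ0=180°, θ1=270°, e=0
t=1 extend(-1) ⇒ config: θ0=180°, θ1=270°, e=0
t=2 extend(1) ⇒ config: θ0=180°, θ1=270°, e=1
t=3 extend(1) ⇒ config: θ0=180°, θ1=270°, e=2
no rival 3-sequence matches.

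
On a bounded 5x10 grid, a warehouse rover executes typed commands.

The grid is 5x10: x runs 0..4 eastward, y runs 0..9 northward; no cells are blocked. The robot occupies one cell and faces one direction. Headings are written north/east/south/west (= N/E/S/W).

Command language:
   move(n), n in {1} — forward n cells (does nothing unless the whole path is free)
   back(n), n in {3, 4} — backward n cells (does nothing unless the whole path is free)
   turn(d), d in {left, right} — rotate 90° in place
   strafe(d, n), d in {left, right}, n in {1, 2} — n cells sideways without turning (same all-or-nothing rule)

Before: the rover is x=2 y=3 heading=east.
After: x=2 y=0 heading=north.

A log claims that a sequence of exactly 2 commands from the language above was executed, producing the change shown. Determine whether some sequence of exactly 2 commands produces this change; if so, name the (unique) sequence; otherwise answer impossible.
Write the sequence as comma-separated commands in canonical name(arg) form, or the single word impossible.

turn(left), back(3)

key: order matters: swapping turn(left) and back(3) lands elsewhere
start: x=2 y=3 heading=east
t=1 turn(left) ⇒ x=2 y=3 heading=north
t=2 back(3) ⇒ x=2 y=0 heading=north
no other 2-command option fits: unique.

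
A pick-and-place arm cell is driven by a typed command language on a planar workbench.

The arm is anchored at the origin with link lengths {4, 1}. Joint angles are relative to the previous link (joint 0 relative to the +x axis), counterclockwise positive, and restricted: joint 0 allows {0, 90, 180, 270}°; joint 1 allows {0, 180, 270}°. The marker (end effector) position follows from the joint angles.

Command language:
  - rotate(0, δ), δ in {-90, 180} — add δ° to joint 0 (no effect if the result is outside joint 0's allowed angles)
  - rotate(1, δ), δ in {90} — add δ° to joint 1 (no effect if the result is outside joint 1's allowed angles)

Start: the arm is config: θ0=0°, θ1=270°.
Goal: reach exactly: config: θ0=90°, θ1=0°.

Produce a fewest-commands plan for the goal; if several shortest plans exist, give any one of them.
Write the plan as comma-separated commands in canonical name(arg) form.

initial: config: θ0=0°, θ1=270°
step 1 (rotate(0, 180)): config: θ0=180°, θ1=270°
step 2 (rotate(1, 90)): config: θ0=180°, θ1=0°
step 3 (rotate(0, -90)): config: θ0=90°, θ1=0°
shorter routes all fall short; 3 is best.

rotate(0, 180), rotate(1, 90), rotate(0, -90)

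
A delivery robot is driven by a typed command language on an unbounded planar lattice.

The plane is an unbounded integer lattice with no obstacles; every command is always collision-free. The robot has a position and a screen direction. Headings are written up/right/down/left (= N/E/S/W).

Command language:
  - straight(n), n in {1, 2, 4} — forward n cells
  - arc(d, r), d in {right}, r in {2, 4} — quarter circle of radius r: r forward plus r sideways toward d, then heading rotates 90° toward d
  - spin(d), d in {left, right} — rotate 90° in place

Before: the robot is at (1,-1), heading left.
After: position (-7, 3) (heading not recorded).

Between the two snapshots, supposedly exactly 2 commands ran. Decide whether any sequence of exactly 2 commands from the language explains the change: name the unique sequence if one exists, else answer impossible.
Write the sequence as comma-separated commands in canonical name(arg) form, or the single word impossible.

key: order matters: swapping straight(4) and arc(right, 4) lands elsewhere
initial: at (1,-1), heading left
1. straight(4) → at (-3,-1), heading left
2. arc(right, 4) → at (-7,3), heading up
no other 2-command option fits: unique.

straight(4), arc(right, 4)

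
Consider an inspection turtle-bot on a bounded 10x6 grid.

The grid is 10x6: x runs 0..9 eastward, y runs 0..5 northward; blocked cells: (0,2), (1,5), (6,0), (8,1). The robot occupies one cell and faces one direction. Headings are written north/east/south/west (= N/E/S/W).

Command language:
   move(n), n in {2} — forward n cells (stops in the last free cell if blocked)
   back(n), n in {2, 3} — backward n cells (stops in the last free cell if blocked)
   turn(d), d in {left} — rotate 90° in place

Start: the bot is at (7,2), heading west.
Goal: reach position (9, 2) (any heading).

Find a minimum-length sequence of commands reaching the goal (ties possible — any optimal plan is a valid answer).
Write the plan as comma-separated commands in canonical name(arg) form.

back(3)

t0: at (7,2), heading west
[1] after back(3): at (9,2), heading west
nothing shorter than 1 reaches the goal.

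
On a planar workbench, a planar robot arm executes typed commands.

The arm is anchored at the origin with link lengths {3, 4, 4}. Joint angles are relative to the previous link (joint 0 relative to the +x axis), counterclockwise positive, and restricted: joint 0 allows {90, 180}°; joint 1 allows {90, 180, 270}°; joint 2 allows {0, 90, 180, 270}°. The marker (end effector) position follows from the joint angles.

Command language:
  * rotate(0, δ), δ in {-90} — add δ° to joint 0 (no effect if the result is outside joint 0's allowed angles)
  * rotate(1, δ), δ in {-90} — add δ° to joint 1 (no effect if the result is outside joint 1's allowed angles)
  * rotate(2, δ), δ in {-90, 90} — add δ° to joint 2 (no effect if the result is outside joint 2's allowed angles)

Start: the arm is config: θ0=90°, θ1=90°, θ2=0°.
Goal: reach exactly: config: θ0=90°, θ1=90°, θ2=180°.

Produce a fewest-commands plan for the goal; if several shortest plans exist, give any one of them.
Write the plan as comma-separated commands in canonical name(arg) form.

rotate(2, 90), rotate(2, 90)

begin: config: θ0=90°, θ1=90°, θ2=0°
[1] after rotate(2, 90): config: θ0=90°, θ1=90°, θ2=90°
[2] after rotate(2, 90): config: θ0=90°, θ1=90°, θ2=180°
nothing shorter than 2 reaches the goal.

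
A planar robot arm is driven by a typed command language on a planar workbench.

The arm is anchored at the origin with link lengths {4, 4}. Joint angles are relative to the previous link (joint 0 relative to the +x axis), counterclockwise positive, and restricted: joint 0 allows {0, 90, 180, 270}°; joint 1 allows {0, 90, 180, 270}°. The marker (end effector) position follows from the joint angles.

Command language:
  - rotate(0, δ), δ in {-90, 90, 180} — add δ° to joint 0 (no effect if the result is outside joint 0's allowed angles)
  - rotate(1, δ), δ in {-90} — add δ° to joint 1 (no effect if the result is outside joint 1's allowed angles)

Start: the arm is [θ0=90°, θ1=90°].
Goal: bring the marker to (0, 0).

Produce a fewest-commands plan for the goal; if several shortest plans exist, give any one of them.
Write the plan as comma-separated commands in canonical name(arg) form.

initial: [θ0=90°, θ1=90°]
step 1 (rotate(1, -90)): [θ0=90°, θ1=0°]
step 2 (rotate(1, -90)): [θ0=90°, θ1=270°]
step 3 (rotate(1, -90)): [θ0=90°, θ1=180°]
minimal: 3 command(s), checked below 3.

rotate(1, -90), rotate(1, -90), rotate(1, -90)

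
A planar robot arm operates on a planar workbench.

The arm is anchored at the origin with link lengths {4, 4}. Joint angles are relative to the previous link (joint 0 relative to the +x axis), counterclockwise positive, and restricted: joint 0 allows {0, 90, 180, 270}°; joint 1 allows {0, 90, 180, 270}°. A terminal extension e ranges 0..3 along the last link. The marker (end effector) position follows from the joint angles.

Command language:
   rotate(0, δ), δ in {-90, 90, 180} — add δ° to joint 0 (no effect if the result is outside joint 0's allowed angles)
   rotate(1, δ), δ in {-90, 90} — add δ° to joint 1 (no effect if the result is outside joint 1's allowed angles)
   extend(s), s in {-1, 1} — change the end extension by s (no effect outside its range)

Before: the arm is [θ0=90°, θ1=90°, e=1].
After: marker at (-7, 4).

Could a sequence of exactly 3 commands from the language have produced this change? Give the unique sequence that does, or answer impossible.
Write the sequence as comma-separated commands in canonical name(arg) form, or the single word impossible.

extend(1), extend(1), extend(1)

from: [θ0=90°, θ1=90°, e=1]
step 1 (extend(1)): [θ0=90°, θ1=90°, e=2]
step 2 (extend(1)): [θ0=90°, θ1=90°, e=3]
step 3 (extend(1)): [θ0=90°, θ1=90°, e=3]
all 343 alternatives checked — unique.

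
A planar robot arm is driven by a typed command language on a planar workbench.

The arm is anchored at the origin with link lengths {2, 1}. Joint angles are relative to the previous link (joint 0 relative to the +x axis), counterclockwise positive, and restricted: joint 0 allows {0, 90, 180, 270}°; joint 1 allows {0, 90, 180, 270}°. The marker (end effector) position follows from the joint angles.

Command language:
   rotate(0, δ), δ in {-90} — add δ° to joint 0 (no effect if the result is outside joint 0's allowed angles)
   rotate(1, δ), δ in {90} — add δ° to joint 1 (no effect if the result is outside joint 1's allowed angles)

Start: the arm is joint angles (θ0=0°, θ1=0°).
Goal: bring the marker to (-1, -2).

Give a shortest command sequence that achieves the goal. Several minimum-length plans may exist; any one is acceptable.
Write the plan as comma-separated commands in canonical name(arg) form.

rotate(0, -90), rotate(1, 90), rotate(1, 90), rotate(1, 90)

start: joint angles (θ0=0°, θ1=0°)
[1] after rotate(0, -90): joint angles (θ0=270°, θ1=0°)
[2] after rotate(1, 90): joint angles (θ0=270°, θ1=90°)
[3] after rotate(1, 90): joint angles (θ0=270°, θ1=180°)
[4] after rotate(1, 90): joint angles (θ0=270°, θ1=270°)
no 3-step plan works, so 4 is optimal.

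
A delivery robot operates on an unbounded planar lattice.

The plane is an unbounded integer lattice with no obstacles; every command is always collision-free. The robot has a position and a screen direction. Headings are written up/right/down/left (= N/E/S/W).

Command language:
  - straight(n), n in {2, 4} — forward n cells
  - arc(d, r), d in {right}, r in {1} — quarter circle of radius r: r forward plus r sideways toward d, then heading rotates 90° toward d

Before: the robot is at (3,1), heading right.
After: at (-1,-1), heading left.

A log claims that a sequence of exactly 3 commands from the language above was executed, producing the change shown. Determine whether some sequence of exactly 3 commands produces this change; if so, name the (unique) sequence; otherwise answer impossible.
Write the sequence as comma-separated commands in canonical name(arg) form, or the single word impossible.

arc(right, 1), arc(right, 1), straight(4)

key: running straight(4) before arc(right, 1) would end elsewhere — order is forced
initial: at (3,1), heading right
1. arc(right, 1) → at (4,0), heading down
2. arc(right, 1) → at (3,-1), heading left
3. straight(4) → at (-1,-1), heading left
no other 3-command option fits: unique.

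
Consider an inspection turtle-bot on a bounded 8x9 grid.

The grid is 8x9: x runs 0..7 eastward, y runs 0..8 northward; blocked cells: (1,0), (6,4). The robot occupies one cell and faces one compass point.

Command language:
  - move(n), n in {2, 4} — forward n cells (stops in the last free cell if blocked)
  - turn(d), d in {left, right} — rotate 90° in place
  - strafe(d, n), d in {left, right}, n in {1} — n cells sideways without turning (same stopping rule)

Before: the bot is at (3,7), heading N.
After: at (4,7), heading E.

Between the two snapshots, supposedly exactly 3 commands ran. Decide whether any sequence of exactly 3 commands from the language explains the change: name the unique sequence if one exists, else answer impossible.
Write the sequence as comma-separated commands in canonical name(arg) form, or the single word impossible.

key: order matters: swapping strafe(left, 1) and move(2) lands elsewhere
t0: at (3,7), heading N
step 1 (strafe(left, 1)): at (2,7), heading N
step 2 (turn(right)): at (2,7), heading E
step 3 (move(2)): at (4,7), heading E
no other 3-command option fits: unique.

strafe(left, 1), turn(right), move(2)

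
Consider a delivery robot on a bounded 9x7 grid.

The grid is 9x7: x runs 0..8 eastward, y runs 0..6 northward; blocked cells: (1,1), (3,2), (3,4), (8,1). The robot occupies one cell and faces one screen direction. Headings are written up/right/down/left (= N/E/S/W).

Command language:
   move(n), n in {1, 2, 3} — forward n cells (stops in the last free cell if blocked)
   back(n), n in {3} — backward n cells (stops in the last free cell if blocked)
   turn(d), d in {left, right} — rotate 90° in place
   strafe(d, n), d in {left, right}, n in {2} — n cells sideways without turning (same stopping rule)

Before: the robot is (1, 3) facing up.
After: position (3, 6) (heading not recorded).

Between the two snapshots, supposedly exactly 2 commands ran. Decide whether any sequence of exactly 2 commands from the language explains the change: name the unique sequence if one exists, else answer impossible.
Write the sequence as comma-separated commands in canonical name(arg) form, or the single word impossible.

key: running strafe(right, 2) before move(3) would end elsewhere — order is forced
initial: (1, 3) facing up
1. move(3) → (1, 6) facing up
2. strafe(right, 2) → (3, 6) facing up
no other 2-command option fits: unique.

move(3), strafe(right, 2)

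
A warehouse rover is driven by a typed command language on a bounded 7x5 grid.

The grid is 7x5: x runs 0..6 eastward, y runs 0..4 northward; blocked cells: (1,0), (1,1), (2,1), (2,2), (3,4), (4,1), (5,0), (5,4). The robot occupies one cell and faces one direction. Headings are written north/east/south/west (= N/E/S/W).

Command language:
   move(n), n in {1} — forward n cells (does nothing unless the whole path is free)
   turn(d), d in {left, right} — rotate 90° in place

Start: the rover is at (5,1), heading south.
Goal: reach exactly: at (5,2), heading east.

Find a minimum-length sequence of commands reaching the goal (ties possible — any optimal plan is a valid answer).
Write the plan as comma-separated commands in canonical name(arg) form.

turn(right), turn(right), move(1), turn(right)

t0: at (5,1), heading south
1. turn(right) → at (5,1), heading west
2. turn(right) → at (5,1), heading north
3. move(1) → at (5,2), heading north
4. turn(right) → at (5,2), heading east
nothing shorter than 4 reaches the goal.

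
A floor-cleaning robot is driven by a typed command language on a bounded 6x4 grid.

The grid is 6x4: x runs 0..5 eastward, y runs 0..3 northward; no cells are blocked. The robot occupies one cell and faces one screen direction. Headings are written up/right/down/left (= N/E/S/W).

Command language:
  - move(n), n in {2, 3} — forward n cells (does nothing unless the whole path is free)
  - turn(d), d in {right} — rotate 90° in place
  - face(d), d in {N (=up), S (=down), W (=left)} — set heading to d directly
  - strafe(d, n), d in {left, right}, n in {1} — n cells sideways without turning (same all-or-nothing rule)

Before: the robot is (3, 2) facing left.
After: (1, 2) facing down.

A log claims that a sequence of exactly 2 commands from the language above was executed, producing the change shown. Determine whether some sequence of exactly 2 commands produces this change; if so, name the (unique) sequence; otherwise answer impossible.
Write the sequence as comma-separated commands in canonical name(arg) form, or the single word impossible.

key: position moved to (1,2) AND the heading swung to S — translation plus rotation needed
from: (3, 2) facing left
t=1 move(2) ⇒ (1, 2) facing left
t=2 face(S) ⇒ (1, 2) facing down
all 64 alternatives checked — unique.

move(2), face(S)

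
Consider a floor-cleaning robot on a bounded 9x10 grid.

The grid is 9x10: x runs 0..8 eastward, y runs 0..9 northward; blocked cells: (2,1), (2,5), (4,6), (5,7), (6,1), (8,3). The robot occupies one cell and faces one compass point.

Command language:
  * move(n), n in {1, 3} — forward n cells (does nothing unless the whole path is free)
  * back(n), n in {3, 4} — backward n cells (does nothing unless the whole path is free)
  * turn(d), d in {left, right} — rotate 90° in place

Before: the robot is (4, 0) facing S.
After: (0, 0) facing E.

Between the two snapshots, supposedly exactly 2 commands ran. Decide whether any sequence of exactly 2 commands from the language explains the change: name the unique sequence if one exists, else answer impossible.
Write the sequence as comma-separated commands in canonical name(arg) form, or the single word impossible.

key: cell and facing (now E) both changed — the 2 commands mix motion and turning
initial: (4, 0) facing S
step 1 (turn(left)): (4, 0) facing E
step 2 (back(4)): (0, 0) facing E
uniquely the one of 36 2-step routes that fits.

turn(left), back(4)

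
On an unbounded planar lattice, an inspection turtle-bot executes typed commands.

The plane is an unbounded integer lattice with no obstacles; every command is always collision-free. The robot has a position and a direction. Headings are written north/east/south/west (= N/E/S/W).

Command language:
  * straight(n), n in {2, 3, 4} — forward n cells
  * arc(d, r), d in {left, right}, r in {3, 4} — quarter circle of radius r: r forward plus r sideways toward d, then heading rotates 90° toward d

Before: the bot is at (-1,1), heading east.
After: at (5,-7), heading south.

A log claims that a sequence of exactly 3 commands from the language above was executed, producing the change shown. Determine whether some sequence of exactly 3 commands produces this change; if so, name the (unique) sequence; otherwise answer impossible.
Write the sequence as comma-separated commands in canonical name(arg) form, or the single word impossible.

straight(2), arc(right, 4), straight(4)

key: cell and facing (now S) both changed — the 3 commands mix motion and turning
initial: at (-1,1), heading east
t=1 straight(2) ⇒ at (1,1), heading east
t=2 arc(right, 4) ⇒ at (5,-3), heading south
t=3 straight(4) ⇒ at (5,-7), heading south
no other 3-command option fits: unique.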